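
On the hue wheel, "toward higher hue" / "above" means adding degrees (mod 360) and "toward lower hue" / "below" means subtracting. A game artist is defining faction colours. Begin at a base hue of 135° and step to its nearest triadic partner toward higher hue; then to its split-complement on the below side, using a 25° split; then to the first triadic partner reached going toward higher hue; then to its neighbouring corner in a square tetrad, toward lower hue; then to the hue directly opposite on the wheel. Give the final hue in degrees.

135 + 120 = 255°   (triadic ↑)
255 + 155 = 410 → 410 − 360 = 50°   (split-comp 25° ↓)
50 + 120 = 170°   (triadic ↑)
170 − 90 = 80°   (square ↓)
80 + 180 = 260°   (complement)

260°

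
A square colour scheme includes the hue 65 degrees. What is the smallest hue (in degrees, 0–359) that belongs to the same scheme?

65°

A square tetradic scheme places four hues every 90°.
The full set through 65° is {65°, 155°, 245°, 335°}.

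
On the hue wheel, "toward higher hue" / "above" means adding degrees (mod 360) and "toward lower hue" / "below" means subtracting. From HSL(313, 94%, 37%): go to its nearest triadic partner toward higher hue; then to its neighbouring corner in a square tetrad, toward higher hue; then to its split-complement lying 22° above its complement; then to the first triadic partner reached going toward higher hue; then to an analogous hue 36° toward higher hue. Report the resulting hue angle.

313 + 120 = 433 → 433 − 360 = 73°   (triadic ↑)
73 + 90 = 163°   (square ↑)
163 + 202 = 365 → 365 − 360 = 5°   (split-comp 22° ↑)
5 + 120 = 125°   (triadic ↑)
125 + 36 = 161°   (analog 36° ↑)

161°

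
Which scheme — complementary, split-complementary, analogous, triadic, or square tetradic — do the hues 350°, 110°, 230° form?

triadic

Sort the hues: 110°, 230°, 350°.
Successive gaps around the wheel: 120°, 120°, 120°.
Three hues equally spaced 120° apart form a triad.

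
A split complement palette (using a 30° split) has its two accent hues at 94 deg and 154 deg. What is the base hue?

The accents sit 30° either side of the complement, so the complement is their short-arc midpoint on the wheel.
Short-arc midpoint of 94° and 154°: 124°.
Base is 180° from the complement: 124 − 180 = -56 → -56 + 360 = 304°

304°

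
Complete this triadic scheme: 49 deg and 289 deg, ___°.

A triad places three hues 120° apart.
The full set through 49° is {49°, 169°, 289°}.
Given {49°, 289°}, the missing hue is 169°.

169°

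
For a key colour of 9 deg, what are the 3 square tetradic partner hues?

99°, 189°, 279°

A square tetradic scheme places four hues every 90°.
9 + 90 = 99°
9 + 180 = 189°
9 + 270 = 279°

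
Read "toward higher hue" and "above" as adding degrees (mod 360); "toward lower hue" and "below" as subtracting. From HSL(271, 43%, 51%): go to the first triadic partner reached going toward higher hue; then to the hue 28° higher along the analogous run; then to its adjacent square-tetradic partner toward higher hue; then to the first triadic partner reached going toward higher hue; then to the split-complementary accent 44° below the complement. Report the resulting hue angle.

45°

271 + 120 = 391 → 391 − 360 = 31°   (triadic ↑)
31 + 28 = 59°   (analog 28° ↑)
59 + 90 = 149°   (square ↑)
149 + 120 = 269°   (triadic ↑)
269 + 136 = 405 → 405 − 360 = 45°   (split-comp 44° ↓)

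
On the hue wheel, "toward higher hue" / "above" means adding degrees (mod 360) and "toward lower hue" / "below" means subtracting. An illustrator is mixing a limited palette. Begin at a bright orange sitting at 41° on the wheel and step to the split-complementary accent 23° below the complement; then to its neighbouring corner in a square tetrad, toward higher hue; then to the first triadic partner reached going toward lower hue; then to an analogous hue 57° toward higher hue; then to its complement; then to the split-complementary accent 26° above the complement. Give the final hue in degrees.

split-comp 23° ↓ +157°: 41 + 157 = 198°
square ↑ +90°: 198 + 90 = 288°
triadic ↓ −120°: 288 − 120 = 168°
analog 57° ↑ +57°: 168 + 57 = 225°
complement +180°: 225 + 180 = 405 → 405 − 360 = 45°
split-comp 26° ↑ +206°: 45 + 206 = 251°

251°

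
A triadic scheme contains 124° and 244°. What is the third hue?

A triad spaces three hues 120° apart.
The full set is {4°, 124°, 244°}.

4°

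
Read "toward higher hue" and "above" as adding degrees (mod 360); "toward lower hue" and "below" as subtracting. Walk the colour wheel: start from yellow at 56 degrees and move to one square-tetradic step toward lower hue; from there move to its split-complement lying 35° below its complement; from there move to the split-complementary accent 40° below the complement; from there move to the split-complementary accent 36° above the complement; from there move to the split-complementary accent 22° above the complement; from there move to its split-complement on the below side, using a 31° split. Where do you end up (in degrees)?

−90° (square ↓): 56 − 90 = -34 → -34 + 360 = 326°
+145° (split-comp 35° ↓): 326 + 145 = 471 → 471 − 360 = 111°
+140° (split-comp 40° ↓): 111 + 140 = 251°
+216° (split-comp 36° ↑): 251 + 216 = 467 → 467 − 360 = 107°
+202° (split-comp 22° ↑): 107 + 202 = 309°
+149° (split-comp 31° ↓): 309 + 149 = 458 → 458 − 360 = 98°

98°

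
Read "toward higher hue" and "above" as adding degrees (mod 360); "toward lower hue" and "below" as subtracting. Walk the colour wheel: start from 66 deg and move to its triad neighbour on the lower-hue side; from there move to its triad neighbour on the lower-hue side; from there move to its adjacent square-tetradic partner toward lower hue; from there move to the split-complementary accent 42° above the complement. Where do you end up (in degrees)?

318°

66 − 120 = -54 → -54 + 360 = 306°   (triadic ↓)
306 − 120 = 186°   (triadic ↓)
186 − 90 = 96°   (square ↓)
96 + 222 = 318°   (split-comp 42° ↑)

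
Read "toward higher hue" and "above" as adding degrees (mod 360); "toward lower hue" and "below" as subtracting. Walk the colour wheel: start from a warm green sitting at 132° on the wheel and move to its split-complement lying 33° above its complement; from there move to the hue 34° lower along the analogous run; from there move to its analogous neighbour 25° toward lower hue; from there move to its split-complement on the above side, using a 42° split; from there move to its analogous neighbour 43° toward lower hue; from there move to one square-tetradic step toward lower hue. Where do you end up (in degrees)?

split-comp 33° ↑ +213°: 132 + 213 = 345°
analog 34° ↓ −34°: 345 − 34 = 311°
analog 25° ↓ −25°: 311 − 25 = 286°
split-comp 42° ↑ +222°: 286 + 222 = 508 → 508 − 360 = 148°
analog 43° ↓ −43°: 148 − 43 = 105°
square ↓ −90°: 105 − 90 = 15°

15°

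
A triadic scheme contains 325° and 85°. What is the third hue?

A triad spaces three hues 120° apart.
The full set is {85°, 205°, 325°}.

205°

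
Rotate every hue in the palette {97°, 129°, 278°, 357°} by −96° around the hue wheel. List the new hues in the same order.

97 − 96 = 1°
129 − 96 = 33°
278 − 96 = 182°
357 − 96 = 261°

1°, 33°, 182°, 261°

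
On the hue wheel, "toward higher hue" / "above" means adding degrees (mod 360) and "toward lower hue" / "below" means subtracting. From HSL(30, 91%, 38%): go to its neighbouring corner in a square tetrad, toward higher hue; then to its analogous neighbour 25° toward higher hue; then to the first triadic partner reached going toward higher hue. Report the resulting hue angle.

+90° (square ↑): 30 + 90 = 120°
+25° (analog 25° ↑): 120 + 25 = 145°
+120° (triadic ↑): 145 + 120 = 265°

265°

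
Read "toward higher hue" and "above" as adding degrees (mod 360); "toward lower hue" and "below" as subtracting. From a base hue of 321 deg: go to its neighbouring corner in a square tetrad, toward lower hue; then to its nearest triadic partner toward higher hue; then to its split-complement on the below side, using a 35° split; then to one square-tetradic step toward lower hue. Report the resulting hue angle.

321 − 90 = 231°   (square ↓)
231 + 120 = 351°   (triadic ↑)
351 + 145 = 496 → 496 − 360 = 136°   (split-comp 35° ↓)
136 − 90 = 46°   (square ↓)

46°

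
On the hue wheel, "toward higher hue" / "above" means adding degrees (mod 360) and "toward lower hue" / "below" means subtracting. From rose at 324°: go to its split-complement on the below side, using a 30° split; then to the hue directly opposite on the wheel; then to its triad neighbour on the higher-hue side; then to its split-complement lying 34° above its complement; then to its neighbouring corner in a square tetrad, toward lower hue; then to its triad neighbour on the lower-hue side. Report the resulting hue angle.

+150° (split-comp 30° ↓): 324 + 150 = 474 → 474 − 360 = 114°
+180° (complement): 114 + 180 = 294°
+120° (triadic ↑): 294 + 120 = 414 → 414 − 360 = 54°
+214° (split-comp 34° ↑): 54 + 214 = 268°
−90° (square ↓): 268 − 90 = 178°
−120° (triadic ↓): 178 − 120 = 58°

58°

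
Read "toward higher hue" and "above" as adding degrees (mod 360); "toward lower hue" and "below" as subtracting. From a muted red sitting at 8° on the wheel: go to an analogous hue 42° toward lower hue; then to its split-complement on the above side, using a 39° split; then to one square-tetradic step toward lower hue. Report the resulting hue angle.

−42° (analog 42° ↓): 8 − 42 = -34 → -34 + 360 = 326°
+219° (split-comp 39° ↑): 326 + 219 = 545 → 545 − 360 = 185°
−90° (square ↓): 185 − 90 = 95°

95°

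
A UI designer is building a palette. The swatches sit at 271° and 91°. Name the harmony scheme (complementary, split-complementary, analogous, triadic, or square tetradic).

complementary

Sort the hues: 91°, 271°.
Successive gaps around the wheel: 180°, 180°.
Two hues 180° apart are complementary.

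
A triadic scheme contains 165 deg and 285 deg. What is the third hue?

45°

A triad spaces three hues 120° apart.
The full set is {45°, 165°, 285°}.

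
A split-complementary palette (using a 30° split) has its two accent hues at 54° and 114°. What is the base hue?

264°

The accents sit 30° either side of the complement, so the complement is their short-arc midpoint on the wheel.
Short-arc midpoint of 54° and 114°: 84°.
Base is 180° from the complement: 84 − 180 = -96 → -96 + 360 = 264°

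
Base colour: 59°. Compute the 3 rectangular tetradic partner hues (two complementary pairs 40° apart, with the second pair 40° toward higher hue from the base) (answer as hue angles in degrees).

A rectangular tetradic uses two complementary pairs 40° apart: offsets 0°, 40°, 180°, 220°.
59 + 40 = 99°
59 + 180 = 239°
59 + 220 = 279°

99°, 239° and 279°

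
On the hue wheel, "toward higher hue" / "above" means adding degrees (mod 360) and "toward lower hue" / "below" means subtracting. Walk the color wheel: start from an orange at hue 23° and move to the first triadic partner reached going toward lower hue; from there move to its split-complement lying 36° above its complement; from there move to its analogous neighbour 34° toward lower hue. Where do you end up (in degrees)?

85°

triadic ↓ −120°: 23 − 120 = -97 → -97 + 360 = 263°
split-comp 36° ↑ +216°: 263 + 216 = 479 → 479 − 360 = 119°
analog 34° ↓ −34°: 119 − 34 = 85°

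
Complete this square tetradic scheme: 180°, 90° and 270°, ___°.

A square tetradic scheme places four hues every 90°.
The full set through 90° is {0°, 90°, 180°, 270°}.
Given {90°, 180°, 270°}, the missing hue is 0°.

0°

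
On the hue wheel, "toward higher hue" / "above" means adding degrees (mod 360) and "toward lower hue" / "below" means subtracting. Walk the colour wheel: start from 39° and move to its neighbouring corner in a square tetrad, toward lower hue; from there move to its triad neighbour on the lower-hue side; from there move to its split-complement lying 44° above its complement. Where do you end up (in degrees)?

39 − 90 = -51 → -51 + 360 = 309°   (square ↓)
309 − 120 = 189°   (triadic ↓)
189 + 224 = 413 → 413 − 360 = 53°   (split-comp 44° ↑)

53°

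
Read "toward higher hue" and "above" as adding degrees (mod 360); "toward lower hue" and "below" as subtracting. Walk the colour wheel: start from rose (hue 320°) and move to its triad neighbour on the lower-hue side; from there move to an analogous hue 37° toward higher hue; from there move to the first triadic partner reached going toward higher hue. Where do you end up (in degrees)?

357°

320 − 120 = 200°   (triadic ↓)
200 + 37 = 237°   (analog 37° ↑)
237 + 120 = 357°   (triadic ↑)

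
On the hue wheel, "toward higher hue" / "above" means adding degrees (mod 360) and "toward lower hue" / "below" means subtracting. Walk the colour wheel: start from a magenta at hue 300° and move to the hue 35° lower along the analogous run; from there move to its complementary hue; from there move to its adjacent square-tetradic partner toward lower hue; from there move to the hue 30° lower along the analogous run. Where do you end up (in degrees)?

300 − 35 = 265°   (analog 35° ↓)
265 + 180 = 445 → 445 − 360 = 85°   (complement)
85 − 90 = -5 → -5 + 360 = 355°   (square ↓)
355 − 30 = 325°   (analog 30° ↓)

325°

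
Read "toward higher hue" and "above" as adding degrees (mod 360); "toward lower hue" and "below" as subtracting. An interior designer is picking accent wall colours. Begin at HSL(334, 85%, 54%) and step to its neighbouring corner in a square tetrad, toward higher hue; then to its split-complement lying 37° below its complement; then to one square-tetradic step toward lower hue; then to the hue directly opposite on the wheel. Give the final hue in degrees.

297°

square ↑ +90°: 334 + 90 = 424 → 424 − 360 = 64°
split-comp 37° ↓ +143°: 64 + 143 = 207°
square ↓ −90°: 207 − 90 = 117°
complement +180°: 117 + 180 = 297°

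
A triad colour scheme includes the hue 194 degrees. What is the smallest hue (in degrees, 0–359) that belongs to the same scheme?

74°

A triad places three hues 120° apart.
The full set through 194° is {74°, 194°, 314°}.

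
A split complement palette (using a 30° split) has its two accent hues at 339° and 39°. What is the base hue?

189°

The accents sit 30° either side of the complement, so the complement is their short-arc midpoint on the wheel.
Short-arc midpoint of 339° and 39°: 9°.
Base is 180° from the complement: 9 − 180 = -171 → -171 + 360 = 189°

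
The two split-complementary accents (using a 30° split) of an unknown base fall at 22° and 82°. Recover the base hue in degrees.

The accents sit 30° either side of the complement, so the complement is their short-arc midpoint on the wheel.
Short-arc midpoint of 22° and 82°: 52°.
Base is 180° from the complement: 52 − 180 = -128 → -128 + 360 = 232°

232°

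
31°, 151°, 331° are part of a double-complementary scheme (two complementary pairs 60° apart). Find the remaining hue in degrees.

A rectangular tetradic uses two complementary pairs 60° apart: offsets 0°, 60°, 180°, 240°.
Among {31°, 151°, 331°}, 151° and 331° are a 180° pair.
The remaining hue 31° needs its own complement: 31 + 180 = 211°

211°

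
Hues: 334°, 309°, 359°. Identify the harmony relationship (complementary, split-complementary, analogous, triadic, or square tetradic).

analogous

Sort the hues: 309°, 334°, 359°.
Successive gaps around the wheel: 25°, 25°, 310°.
A run of hues at equal small steps (25°) with one large closing gap is an analogous group.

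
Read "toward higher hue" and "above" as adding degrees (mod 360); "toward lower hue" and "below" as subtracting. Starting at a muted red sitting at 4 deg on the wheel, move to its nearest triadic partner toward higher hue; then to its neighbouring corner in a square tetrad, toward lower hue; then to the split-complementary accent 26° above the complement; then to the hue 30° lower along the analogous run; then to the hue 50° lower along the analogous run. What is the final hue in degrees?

160°

triadic ↑ +120°: 4 + 120 = 124°
square ↓ −90°: 124 − 90 = 34°
split-comp 26° ↑ +206°: 34 + 206 = 240°
analog 30° ↓ −30°: 240 − 30 = 210°
analog 50° ↓ −50°: 210 − 50 = 160°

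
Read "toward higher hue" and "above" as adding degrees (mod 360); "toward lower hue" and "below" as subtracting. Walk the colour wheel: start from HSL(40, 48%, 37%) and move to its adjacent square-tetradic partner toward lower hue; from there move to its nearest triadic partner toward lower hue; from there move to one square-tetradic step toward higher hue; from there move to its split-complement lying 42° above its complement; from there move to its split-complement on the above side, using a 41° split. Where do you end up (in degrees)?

−90° (square ↓): 40 − 90 = -50 → -50 + 360 = 310°
−120° (triadic ↓): 310 − 120 = 190°
+90° (square ↑): 190 + 90 = 280°
+222° (split-comp 42° ↑): 280 + 222 = 502 → 502 − 360 = 142°
+221° (split-comp 41° ↑): 142 + 221 = 363 → 363 − 360 = 3°

3°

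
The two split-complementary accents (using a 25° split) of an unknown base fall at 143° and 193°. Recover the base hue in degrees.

The accents sit 25° either side of the complement, so the complement is their short-arc midpoint on the wheel.
Short-arc midpoint of 143° and 193°: 168°.
Base is 180° from the complement: 168 − 180 = -12 → -12 + 360 = 348°

348°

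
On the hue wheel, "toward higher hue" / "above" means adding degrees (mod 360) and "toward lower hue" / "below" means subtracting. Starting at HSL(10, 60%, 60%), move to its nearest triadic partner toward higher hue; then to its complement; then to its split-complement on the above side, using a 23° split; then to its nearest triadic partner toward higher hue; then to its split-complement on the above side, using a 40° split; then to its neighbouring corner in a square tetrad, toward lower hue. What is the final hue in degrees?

triadic ↑ +120°: 10 + 120 = 130°
complement +180°: 130 + 180 = 310°
split-comp 23° ↑ +203°: 310 + 203 = 513 → 513 − 360 = 153°
triadic ↑ +120°: 153 + 120 = 273°
split-comp 40° ↑ +220°: 273 + 220 = 493 → 493 − 360 = 133°
square ↓ −90°: 133 − 90 = 43°

43°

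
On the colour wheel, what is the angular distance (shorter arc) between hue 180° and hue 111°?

|180 − 111| = 69.
69 ≤ 180, so the shorter arc is 69°.

69°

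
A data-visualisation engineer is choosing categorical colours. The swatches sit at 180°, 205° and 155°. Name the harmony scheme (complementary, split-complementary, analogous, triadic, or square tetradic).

analogous

Sort the hues: 155°, 180°, 205°.
Successive gaps around the wheel: 25°, 25°, 310°.
A run of hues at equal small steps (25°) with one large closing gap is an analogous group.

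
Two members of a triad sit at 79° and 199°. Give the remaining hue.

A triad spaces three hues 120° apart.
The full set is {79°, 199°, 319°}.

319°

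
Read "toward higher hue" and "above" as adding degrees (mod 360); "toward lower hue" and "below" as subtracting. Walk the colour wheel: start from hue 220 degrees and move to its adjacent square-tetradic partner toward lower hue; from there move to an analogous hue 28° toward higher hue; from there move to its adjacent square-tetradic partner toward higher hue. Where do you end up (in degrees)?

248°

square ↓ −90°: 220 − 90 = 130°
analog 28° ↑ +28°: 130 + 28 = 158°
square ↑ +90°: 158 + 90 = 248°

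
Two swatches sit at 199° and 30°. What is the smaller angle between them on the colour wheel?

|199 − 30| = 169.
169 ≤ 180, so the shorter arc is 169°.

169°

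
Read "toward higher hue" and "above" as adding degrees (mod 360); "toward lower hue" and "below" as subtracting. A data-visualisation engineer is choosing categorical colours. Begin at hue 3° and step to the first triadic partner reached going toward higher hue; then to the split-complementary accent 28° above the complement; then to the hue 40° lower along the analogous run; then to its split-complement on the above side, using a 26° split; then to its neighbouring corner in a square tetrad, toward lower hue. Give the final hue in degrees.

+120° (triadic ↑): 3 + 120 = 123°
+208° (split-comp 28° ↑): 123 + 208 = 331°
−40° (analog 40° ↓): 331 − 40 = 291°
+206° (split-comp 26° ↑): 291 + 206 = 497 → 497 − 360 = 137°
−90° (square ↓): 137 − 90 = 47°

47°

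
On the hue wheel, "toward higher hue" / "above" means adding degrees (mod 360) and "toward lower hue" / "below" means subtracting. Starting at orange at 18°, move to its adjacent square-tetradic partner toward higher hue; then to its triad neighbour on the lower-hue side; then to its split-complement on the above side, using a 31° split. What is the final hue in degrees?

square ↑ +90°: 18 + 90 = 108°
triadic ↓ −120°: 108 − 120 = -12 → -12 + 360 = 348°
split-comp 31° ↑ +211°: 348 + 211 = 559 → 559 − 360 = 199°

199°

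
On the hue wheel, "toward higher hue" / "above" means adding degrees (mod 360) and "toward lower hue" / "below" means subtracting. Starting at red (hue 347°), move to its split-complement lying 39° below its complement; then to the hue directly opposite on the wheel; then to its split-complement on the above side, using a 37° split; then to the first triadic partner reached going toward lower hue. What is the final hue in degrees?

45°

+141° (split-comp 39° ↓): 347 + 141 = 488 → 488 − 360 = 128°
+180° (complement): 128 + 180 = 308°
+217° (split-comp 37° ↑): 308 + 217 = 525 → 525 − 360 = 165°
−120° (triadic ↓): 165 − 120 = 45°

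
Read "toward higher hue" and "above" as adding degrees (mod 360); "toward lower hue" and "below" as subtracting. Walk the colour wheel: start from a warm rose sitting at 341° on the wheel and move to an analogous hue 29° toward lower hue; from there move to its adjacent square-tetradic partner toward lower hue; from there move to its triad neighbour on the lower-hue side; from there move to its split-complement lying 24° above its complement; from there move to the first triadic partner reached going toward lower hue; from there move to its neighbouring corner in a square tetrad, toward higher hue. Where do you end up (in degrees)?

276°

341 − 29 = 312°   (analog 29° ↓)
312 − 90 = 222°   (square ↓)
222 − 120 = 102°   (triadic ↓)
102 + 204 = 306°   (split-comp 24° ↑)
306 − 120 = 186°   (triadic ↓)
186 + 90 = 276°   (square ↑)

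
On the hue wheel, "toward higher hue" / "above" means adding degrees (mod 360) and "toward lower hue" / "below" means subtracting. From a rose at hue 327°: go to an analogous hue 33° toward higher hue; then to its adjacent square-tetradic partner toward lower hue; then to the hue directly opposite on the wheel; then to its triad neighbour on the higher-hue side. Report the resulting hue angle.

210°

analog 33° ↑ +33°: 327 + 33 = 360 → 360 − 360 = 0°
square ↓ −90°: 0 − 90 = -90 → -90 + 360 = 270°
complement +180°: 270 + 180 = 450 → 450 − 360 = 90°
triadic ↑ +120°: 90 + 120 = 210°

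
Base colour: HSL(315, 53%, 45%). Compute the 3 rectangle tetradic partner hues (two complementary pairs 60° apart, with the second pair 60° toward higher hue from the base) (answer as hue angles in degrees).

15°, 135°, and 195°

A rectangular tetradic uses two complementary pairs 60° apart: offsets 0°, 60°, 180°, 240°.
315 + 60 = 375 → 375 − 360 = 15°
315 + 180 = 495 → 495 − 360 = 135°
315 + 240 = 555 → 555 − 360 = 195°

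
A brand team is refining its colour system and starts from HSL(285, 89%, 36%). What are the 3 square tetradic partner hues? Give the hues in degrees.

A square tetradic scheme places four hues every 90°.
285 + 90 = 375 → 375 − 360 = 15°
285 + 180 = 465 → 465 − 360 = 105°
285 + 270 = 555 → 555 − 360 = 195°

15°, 105° and 195°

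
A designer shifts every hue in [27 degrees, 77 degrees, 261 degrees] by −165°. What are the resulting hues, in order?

27 − 165 = -138 → -138 + 360 = 222°
77 − 165 = -88 → -88 + 360 = 272°
261 − 165 = 96°

222°, 272°, 96°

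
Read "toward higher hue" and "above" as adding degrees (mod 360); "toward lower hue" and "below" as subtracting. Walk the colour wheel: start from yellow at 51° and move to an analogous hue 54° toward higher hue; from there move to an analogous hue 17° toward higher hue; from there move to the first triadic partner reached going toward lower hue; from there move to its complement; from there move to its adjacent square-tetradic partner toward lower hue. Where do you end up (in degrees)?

analog 54° ↑ +54°: 51 + 54 = 105°
analog 17° ↑ +17°: 105 + 17 = 122°
triadic ↓ −120°: 122 − 120 = 2°
complement +180°: 2 + 180 = 182°
square ↓ −90°: 182 − 90 = 92°

92°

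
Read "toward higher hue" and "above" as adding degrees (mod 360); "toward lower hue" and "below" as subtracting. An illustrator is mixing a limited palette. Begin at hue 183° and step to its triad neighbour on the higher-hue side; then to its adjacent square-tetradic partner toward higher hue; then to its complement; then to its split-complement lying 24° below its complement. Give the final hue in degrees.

183 + 120 = 303°   (triadic ↑)
303 + 90 = 393 → 393 − 360 = 33°   (square ↑)
33 + 180 = 213°   (complement)
213 + 156 = 369 → 369 − 360 = 9°   (split-comp 24° ↓)

9°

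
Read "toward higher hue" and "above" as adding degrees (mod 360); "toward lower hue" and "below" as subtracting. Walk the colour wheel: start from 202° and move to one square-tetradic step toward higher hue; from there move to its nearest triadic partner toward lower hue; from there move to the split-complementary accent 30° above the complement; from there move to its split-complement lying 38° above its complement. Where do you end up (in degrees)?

square ↑ +90°: 202 + 90 = 292°
triadic ↓ −120°: 292 − 120 = 172°
split-comp 30° ↑ +210°: 172 + 210 = 382 → 382 − 360 = 22°
split-comp 38° ↑ +218°: 22 + 218 = 240°

240°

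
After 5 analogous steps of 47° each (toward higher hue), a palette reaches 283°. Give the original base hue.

48°

5 steps of 47° (toward higher hue) give a net shift of +235°.
Start = end − shift: 283 − 235 = 48°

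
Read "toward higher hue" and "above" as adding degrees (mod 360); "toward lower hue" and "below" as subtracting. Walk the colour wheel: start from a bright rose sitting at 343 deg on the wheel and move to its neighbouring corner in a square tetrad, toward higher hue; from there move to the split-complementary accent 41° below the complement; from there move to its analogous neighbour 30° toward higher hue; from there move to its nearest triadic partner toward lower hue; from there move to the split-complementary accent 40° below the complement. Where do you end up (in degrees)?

+90° (square ↑): 343 + 90 = 433 → 433 − 360 = 73°
+139° (split-comp 41° ↓): 73 + 139 = 212°
+30° (analog 30° ↑): 212 + 30 = 242°
−120° (triadic ↓): 242 − 120 = 122°
+140° (split-comp 40° ↓): 122 + 140 = 262°

262°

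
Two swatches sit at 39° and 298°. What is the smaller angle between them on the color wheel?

|39 − 298| = 259.
The shorter arc is 360 − 259 = 101°.

101°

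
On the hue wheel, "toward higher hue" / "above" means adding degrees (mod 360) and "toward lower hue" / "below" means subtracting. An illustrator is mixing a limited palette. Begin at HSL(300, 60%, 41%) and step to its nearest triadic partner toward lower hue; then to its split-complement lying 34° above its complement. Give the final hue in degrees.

triadic ↓ −120°: 300 − 120 = 180°
split-comp 34° ↑ +214°: 180 + 214 = 394 → 394 − 360 = 34°

34°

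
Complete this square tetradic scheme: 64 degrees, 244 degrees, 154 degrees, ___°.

A square tetradic scheme places four hues every 90°.
The full set through 64° is {64°, 154°, 244°, 334°}.
Given {64°, 154°, 244°}, the missing hue is 334°.

334°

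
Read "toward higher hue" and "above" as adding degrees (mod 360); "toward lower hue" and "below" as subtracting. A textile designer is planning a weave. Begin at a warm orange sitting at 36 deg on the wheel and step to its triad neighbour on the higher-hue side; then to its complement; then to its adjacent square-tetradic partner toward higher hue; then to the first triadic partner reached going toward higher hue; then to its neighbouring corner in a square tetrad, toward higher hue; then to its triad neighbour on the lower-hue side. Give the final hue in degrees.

+120° (triadic ↑): 36 + 120 = 156°
+180° (complement): 156 + 180 = 336°
+90° (square ↑): 336 + 90 = 426 → 426 − 360 = 66°
+120° (triadic ↑): 66 + 120 = 186°
+90° (square ↑): 186 + 90 = 276°
−120° (triadic ↓): 276 − 120 = 156°

156°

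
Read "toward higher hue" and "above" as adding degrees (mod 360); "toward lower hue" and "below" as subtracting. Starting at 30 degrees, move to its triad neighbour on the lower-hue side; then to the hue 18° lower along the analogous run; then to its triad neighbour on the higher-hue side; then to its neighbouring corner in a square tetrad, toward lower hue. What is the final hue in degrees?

282°

−120° (triadic ↓): 30 − 120 = -90 → -90 + 360 = 270°
−18° (analog 18° ↓): 270 − 18 = 252°
+120° (triadic ↑): 252 + 120 = 372 → 372 − 360 = 12°
−90° (square ↓): 12 − 90 = -78 → -78 + 360 = 282°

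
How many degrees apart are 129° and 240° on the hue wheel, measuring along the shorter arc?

111°

|129 − 240| = 111.
111 ≤ 180, so the shorter arc is 111°.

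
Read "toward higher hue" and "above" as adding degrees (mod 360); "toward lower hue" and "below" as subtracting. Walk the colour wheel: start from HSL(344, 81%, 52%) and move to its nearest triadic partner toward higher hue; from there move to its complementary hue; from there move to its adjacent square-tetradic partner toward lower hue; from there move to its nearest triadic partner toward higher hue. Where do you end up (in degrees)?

triadic ↑ +120°: 344 + 120 = 464 → 464 − 360 = 104°
complement +180°: 104 + 180 = 284°
square ↓ −90°: 284 − 90 = 194°
triadic ↑ +120°: 194 + 120 = 314°

314°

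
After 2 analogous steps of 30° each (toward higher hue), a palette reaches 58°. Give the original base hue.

358°

2 steps of 30° (toward higher hue) give a net shift of +60°.
Start = end − shift: 58 − 60 = -2 → -2 + 360 = 358°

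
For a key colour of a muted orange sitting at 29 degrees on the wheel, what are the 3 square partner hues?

119°, 209° and 299°

A square tetradic scheme places four hues every 90°.
29 + 90 = 119°
29 + 180 = 209°
29 + 270 = 299°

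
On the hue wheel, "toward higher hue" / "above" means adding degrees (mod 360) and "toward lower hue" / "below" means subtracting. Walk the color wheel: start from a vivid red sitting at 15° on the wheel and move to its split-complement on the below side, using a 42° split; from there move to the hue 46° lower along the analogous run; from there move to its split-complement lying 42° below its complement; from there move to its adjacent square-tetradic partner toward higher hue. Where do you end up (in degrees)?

15 + 138 = 153°   (split-comp 42° ↓)
153 − 46 = 107°   (analog 46° ↓)
107 + 138 = 245°   (split-comp 42° ↓)
245 + 90 = 335°   (square ↑)

335°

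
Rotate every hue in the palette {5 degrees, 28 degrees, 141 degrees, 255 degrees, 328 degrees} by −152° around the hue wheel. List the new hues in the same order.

213°, 236°, 349°, 103°, 176°

5 − 152 = -147 → -147 + 360 = 213°
28 − 152 = -124 → -124 + 360 = 236°
141 − 152 = -11 → -11 + 360 = 349°
255 − 152 = 103°
328 − 152 = 176°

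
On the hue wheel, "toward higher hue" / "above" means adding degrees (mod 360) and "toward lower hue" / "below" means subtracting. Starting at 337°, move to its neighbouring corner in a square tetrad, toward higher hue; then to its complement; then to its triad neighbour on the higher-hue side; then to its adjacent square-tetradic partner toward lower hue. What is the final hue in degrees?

337 + 90 = 427 → 427 − 360 = 67°   (square ↑)
67 + 180 = 247°   (complement)
247 + 120 = 367 → 367 − 360 = 7°   (triadic ↑)
7 − 90 = -83 → -83 + 360 = 277°   (square ↓)

277°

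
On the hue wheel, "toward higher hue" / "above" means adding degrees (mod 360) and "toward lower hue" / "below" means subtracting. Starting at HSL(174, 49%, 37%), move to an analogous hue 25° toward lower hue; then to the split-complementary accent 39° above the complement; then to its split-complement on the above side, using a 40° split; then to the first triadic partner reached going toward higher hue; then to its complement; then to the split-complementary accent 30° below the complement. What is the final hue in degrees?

analog 25° ↓ −25°: 174 − 25 = 149°
split-comp 39° ↑ +219°: 149 + 219 = 368 → 368 − 360 = 8°
split-comp 40° ↑ +220°: 8 + 220 = 228°
triadic ↑ +120°: 228 + 120 = 348°
complement +180°: 348 + 180 = 528 → 528 − 360 = 168°
split-comp 30° ↓ +150°: 168 + 150 = 318°

318°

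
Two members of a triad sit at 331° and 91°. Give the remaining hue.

211°

A triad spaces three hues 120° apart.
The full set is {91°, 211°, 331°}.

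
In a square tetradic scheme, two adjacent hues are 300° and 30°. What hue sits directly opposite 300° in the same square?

120°

A square tetradic scheme places four hues 90° apart; opposite corners are 180° apart.
300 + 180 = 480 → 480 − 360 = 120°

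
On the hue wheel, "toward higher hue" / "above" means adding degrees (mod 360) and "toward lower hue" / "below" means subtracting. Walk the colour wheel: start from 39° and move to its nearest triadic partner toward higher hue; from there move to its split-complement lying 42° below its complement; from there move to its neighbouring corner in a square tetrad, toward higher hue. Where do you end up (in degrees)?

27°

+120° (triadic ↑): 39 + 120 = 159°
+138° (split-comp 42° ↓): 159 + 138 = 297°
+90° (square ↑): 297 + 90 = 387 → 387 − 360 = 27°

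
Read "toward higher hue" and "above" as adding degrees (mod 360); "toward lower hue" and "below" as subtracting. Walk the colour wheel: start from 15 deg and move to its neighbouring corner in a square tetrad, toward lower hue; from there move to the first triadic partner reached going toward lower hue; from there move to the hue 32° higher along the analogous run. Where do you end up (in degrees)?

square ↓ −90°: 15 − 90 = -75 → -75 + 360 = 285°
triadic ↓ −120°: 285 − 120 = 165°
analog 32° ↑ +32°: 165 + 32 = 197°

197°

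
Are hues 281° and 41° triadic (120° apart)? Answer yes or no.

Angular distance: |281 − 41| = 240; shorter arc = 360 − 240 = 120°.
Triadic (120° apart) requires 120°.

yes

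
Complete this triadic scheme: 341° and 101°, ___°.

221°

A triad places three hues 120° apart.
The full set through 101° is {101°, 221°, 341°}.
Given {101°, 341°}, the missing hue is 221°.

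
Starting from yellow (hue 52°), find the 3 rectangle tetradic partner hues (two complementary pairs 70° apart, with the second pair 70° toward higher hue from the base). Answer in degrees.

A rectangular tetradic uses two complementary pairs 70° apart: offsets 0°, 70°, 180°, 250°.
52 + 70 = 122°
52 + 180 = 232°
52 + 250 = 302°

122°, 232°, 302°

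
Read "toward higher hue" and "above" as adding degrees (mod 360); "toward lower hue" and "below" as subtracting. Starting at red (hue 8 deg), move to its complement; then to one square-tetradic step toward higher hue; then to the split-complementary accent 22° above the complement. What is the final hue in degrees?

8 + 180 = 188°   (complement)
188 + 90 = 278°   (square ↑)
278 + 202 = 480 → 480 − 360 = 120°   (split-comp 22° ↑)

120°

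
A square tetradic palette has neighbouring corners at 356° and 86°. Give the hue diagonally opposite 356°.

176°

A square tetradic scheme places four hues 90° apart; opposite corners are 180° apart.
356 + 180 = 536 → 536 − 360 = 176°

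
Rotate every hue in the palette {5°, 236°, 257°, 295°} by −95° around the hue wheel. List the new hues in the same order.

5 − 95 = -90 → -90 + 360 = 270°
236 − 95 = 141°
257 − 95 = 162°
295 − 95 = 200°

270°, 141°, 162°, 200°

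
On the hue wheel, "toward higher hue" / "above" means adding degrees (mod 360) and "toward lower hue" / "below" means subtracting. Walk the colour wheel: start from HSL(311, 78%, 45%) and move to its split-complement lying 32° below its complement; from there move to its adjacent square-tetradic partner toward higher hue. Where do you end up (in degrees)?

split-comp 32° ↓ +148°: 311 + 148 = 459 → 459 − 360 = 99°
square ↑ +90°: 99 + 90 = 189°

189°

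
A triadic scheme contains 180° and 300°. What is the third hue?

A triad spaces three hues 120° apart.
The full set is {60°, 180°, 300°}.

60°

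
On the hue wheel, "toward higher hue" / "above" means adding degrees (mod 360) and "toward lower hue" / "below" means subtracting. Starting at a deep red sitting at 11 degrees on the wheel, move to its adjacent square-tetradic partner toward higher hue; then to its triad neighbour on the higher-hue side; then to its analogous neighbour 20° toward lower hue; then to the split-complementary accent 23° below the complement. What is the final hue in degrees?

358°

square ↑ +90°: 11 + 90 = 101°
triadic ↑ +120°: 101 + 120 = 221°
analog 20° ↓ −20°: 221 − 20 = 201°
split-comp 23° ↓ +157°: 201 + 157 = 358°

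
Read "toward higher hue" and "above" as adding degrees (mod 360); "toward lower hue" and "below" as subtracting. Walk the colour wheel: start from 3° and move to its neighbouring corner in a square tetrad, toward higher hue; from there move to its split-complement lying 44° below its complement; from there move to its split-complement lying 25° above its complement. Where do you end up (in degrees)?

square ↑ +90°: 3 + 90 = 93°
split-comp 44° ↓ +136°: 93 + 136 = 229°
split-comp 25° ↑ +205°: 229 + 205 = 434 → 434 − 360 = 74°

74°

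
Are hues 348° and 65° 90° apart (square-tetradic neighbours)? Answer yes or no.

no

Angular distance: |348 − 65| = 283; shorter arc = 360 − 283 = 77°.
90° apart (square-tetradic neighbours) requires 90°.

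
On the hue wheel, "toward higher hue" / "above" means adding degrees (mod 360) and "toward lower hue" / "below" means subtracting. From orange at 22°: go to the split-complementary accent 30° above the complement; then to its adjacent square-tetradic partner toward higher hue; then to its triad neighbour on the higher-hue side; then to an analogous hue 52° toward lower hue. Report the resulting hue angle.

split-comp 30° ↑ +210°: 22 + 210 = 232°
square ↑ +90°: 232 + 90 = 322°
triadic ↑ +120°: 322 + 120 = 442 → 442 − 360 = 82°
analog 52° ↓ −52°: 82 − 52 = 30°

30°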